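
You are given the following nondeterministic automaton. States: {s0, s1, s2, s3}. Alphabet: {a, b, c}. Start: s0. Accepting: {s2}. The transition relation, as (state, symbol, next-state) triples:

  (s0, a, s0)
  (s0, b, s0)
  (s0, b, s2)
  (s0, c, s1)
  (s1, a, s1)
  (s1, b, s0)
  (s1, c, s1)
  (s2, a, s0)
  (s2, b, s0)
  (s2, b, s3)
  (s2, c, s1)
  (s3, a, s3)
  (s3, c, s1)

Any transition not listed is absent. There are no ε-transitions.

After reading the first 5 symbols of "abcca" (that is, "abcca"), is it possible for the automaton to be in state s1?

Yes

Start in {s0}.
Read 'a': {s0} → {s0}.
Read 'b': {s0} → {s0, s2}.
Read 'c': {s0, s2} → {s1}.
Read 'c': {s1} → {s1}.
Read 'a': {s1} → {s1}.
State s1 is in {s1}.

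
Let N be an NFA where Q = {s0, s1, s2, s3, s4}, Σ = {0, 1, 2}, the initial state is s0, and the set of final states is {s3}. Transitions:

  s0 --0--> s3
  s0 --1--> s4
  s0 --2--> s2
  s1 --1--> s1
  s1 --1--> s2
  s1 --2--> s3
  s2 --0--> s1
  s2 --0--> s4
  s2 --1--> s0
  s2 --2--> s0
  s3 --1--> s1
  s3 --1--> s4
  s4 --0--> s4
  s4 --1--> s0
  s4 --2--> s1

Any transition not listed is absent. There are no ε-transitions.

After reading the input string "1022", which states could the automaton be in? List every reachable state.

{s3}

Start in {s0}.
Read '1': {s0} → {s4}.
Read '0': {s4} → {s4}.
Read '2': {s4} → {s1}.
Read '2': {s1} → {s3}.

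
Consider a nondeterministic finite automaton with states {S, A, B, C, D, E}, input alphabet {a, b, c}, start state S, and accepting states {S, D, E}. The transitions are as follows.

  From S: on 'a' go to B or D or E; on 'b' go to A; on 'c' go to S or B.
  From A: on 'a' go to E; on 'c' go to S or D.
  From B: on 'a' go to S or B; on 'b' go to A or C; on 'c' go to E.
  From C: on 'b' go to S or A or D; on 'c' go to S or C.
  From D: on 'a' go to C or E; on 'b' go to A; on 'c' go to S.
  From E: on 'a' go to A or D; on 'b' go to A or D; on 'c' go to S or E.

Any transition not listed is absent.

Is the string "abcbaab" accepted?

Yes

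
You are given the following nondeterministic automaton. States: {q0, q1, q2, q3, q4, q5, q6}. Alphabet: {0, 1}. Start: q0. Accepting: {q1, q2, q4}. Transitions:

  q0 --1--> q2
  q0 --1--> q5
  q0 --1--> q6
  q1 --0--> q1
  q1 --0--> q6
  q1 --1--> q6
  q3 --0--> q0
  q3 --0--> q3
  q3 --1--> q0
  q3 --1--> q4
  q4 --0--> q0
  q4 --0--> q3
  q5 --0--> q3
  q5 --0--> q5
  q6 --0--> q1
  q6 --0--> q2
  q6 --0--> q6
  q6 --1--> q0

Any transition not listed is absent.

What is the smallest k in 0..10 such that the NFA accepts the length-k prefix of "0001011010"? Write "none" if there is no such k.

Start in {q0}.
Read '0': {q0} → ∅.
The set is empty and remains empty for the remaining 9 symbols.
No reachable set along the way intersects F.

none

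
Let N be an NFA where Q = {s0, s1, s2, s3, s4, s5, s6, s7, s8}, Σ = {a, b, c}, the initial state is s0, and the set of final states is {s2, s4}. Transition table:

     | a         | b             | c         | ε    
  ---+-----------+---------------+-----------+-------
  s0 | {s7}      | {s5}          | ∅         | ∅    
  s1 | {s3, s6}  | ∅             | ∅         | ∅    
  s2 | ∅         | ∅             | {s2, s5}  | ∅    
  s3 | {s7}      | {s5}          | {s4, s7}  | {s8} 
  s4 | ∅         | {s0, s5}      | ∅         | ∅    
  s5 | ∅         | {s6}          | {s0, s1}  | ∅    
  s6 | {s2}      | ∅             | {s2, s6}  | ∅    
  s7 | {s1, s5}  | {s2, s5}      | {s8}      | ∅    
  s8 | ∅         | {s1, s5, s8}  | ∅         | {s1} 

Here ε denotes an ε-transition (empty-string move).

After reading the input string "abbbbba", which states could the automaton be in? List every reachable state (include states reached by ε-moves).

∅

Start in {s0}.
Read 'a': s0→{s7}; now {s7}.
Read 'b': s7→{s2, s5}; now {s2, s5}.
Read 'b': s2→∅, s5→{s6}; now {s6}.
Read 'b': s6→∅; now ∅.
The set is empty and remains empty for the remaining 3 symbols.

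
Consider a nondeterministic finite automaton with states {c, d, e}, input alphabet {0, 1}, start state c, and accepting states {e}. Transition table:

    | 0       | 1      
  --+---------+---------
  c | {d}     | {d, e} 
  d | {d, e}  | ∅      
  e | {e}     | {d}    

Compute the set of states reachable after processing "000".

Start in {c}.
Read '0': {c} → {d}.
Read '0': {d} → {d, e}.
Read '0': {d, e} → {d, e}.

{d, e}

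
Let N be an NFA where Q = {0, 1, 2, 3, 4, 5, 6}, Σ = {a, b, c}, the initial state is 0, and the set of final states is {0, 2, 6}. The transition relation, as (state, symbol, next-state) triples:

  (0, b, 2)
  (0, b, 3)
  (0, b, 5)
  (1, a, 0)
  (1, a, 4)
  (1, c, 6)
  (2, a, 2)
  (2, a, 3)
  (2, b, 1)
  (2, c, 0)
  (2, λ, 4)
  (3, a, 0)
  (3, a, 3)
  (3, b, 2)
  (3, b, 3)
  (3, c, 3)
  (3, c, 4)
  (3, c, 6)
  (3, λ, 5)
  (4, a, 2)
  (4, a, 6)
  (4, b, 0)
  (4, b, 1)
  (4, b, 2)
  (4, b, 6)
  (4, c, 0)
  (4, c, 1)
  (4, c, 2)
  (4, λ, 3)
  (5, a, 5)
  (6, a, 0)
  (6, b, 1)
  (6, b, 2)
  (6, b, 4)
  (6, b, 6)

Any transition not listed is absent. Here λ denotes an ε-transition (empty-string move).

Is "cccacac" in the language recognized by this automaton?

No

Start in {0}.
Read 'c': 0→∅; now ∅.
The set is empty and remains empty for the remaining 6 symbols.
The final set ∅ contains no accepting state.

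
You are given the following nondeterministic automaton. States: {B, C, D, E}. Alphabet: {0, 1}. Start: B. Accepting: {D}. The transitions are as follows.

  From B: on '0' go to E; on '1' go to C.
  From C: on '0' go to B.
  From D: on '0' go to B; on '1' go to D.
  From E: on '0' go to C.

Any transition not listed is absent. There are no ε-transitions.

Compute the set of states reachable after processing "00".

Start in {B}.
Read '0': B→{E}; now {E}.
Read '0': E→{C}; now {C}.

{C}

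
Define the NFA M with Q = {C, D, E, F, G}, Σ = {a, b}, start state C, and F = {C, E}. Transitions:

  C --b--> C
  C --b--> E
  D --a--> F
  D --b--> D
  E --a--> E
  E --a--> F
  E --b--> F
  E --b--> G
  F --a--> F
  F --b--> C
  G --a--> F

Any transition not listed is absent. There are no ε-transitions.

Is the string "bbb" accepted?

Yes

Start in {C}.
Read 'b': C→{C, E}; now {C, E}.
Read 'b': C→{C, E}, E→{F, G}; now {C, E, F, G}.
Read 'b': C→{C, E}, E→{F, G}, F→{C}, G→∅; now {C, E, F, G}.
The final set {C, E, F, G} contains the accepting states C, E.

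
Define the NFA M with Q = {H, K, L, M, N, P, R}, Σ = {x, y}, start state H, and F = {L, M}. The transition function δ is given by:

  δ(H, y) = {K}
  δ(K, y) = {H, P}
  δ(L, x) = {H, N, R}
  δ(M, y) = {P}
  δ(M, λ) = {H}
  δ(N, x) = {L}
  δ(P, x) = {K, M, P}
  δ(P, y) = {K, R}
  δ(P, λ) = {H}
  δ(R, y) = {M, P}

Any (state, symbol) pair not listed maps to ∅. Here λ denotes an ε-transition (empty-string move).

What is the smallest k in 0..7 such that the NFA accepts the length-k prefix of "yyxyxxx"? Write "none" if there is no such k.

3

Start in {H}.
Read 'y': H→{K}; now {K}.
Read 'y': K→{H, P}; now {H, P}.
Read 'x': H→∅, P→{K, M, P}; union {K, M, P}; ε-closure = {H, K, M, P}.
None of the earlier sets intersect F, but {H, K, M, P} does.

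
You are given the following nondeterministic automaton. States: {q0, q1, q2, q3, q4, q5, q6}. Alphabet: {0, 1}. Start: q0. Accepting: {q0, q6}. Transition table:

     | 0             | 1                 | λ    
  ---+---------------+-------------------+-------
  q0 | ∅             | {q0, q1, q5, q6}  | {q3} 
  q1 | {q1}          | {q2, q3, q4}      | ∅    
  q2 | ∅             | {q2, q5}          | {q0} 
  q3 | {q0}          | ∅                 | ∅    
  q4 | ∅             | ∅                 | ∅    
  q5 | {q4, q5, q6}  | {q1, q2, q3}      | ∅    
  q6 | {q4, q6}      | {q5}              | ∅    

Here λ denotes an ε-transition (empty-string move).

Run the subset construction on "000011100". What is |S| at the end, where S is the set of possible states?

Start: ε-closure({q0}) = {q0, q3}.
Read '0': q0→∅, q3→{q0}; union {q0}; ε-closure = {q0, q3}.
Read '0': q0→∅, q3→{q0}; union {q0}; ε-closure = {q0, q3}.
Read '0': q0→∅, q3→{q0}; union {q0}; ε-closure = {q0, q3}.
Read '0': q0→∅, q3→{q0}; union {q0}; ε-closure = {q0, q3}.
Read '1': q0→{q0, q1, q5, q6}, q3→∅; union {q0, q1, q5, q6}; ε-closure = {q0, q1, q3, q5, q6}.
Read '1': q0→{q0, q1, q5, q6}, q1→{q2, q3, q4}, q3→∅, q5→{q1, q2, q3}, q6→{q5}; now {q0, q1, q2, q3, q4, q5, q6}.
Read '1': q0→{q0, q1, q5, q6}, q1→{q2, q3, q4}, q2→{q2, q5}, q3→∅, q4→∅, q5→{q1, q2, q3}, q6→{q5}; now {q0, q1, q2, q3, q4, q5, q6}.
Read '0': q0→∅, q1→{q1}, q2→∅, q3→{q0}, q4→∅, q5→{q4, q5, q6}, q6→{q4, q6}; union {q0, q1, q4, q5, q6}; ε-closure = {q0, q1, q3, q4, q5, q6}.
Read '0': q0→∅, q1→{q1}, q3→{q0}, q4→∅, q5→{q4, q5, q6}, q6→{q4, q6}; union {q0, q1, q4, q5, q6}; ε-closure = {q0, q1, q3, q4, q5, q6}.
That set has 6 states.

6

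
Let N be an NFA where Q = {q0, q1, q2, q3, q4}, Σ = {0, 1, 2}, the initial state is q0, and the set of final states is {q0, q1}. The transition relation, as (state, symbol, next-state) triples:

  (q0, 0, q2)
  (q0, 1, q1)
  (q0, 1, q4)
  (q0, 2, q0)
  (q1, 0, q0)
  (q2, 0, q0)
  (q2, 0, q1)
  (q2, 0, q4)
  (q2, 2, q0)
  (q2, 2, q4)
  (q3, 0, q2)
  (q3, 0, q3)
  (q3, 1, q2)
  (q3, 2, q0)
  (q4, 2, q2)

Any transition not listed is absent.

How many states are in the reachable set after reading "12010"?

Start in {q0}.
Read '1': q0→{q1, q4}; now {q1, q4}.
Read '2': q1→∅, q4→{q2}; now {q2}.
Read '0': q2→{q0, q1, q4}; now {q0, q1, q4}.
Read '1': q0→{q1, q4}, q1→∅, q4→∅; now {q1, q4}.
Read '0': q1→{q0}, q4→∅; now {q0}.
That set has 1 state.

1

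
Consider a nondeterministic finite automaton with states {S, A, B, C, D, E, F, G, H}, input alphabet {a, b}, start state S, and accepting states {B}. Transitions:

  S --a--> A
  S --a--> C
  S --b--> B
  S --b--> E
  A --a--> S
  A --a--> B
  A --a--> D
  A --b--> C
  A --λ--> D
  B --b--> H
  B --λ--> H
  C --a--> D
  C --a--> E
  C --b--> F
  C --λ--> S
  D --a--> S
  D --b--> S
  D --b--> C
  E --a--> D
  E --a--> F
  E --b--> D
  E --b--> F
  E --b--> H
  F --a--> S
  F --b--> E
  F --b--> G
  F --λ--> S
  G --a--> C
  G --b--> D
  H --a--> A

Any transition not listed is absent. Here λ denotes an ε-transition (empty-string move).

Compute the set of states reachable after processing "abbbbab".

{S, B, C, D, E, F, G, H}

Start in {S}.
Read 'a': {S} → {S, A, C, D}.
Read 'b': {S, A, C, D} → {S, B, C, E, F, H}.
Read 'b': {S, B, C, E, F, H} → {S, B, D, E, F, G, H}.
Read 'b': {S, B, D, E, F, G, H} → {S, B, C, D, E, F, G, H}.
Read 'b': {S, B, C, D, E, F, G, H} → {S, B, C, D, E, F, G, H}.
Read 'a': {S, B, C, D, E, F, G, H} → {S, A, C, D, E, F}.
Read 'b': {S, A, C, D, E, F} → {S, B, C, D, E, F, G, H}.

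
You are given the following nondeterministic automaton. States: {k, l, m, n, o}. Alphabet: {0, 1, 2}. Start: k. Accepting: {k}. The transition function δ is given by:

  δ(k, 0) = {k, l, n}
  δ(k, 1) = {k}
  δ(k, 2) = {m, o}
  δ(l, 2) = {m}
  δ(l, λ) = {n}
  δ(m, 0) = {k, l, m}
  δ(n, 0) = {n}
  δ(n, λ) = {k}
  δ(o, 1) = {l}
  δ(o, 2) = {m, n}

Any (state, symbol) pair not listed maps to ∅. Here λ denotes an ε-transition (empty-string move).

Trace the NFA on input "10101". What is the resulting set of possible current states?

Start in {k}.
Read '1': {k} → {k}.
Read '0': {k} → {k, l, n}.
Read '1': {k, l, n} → {k}.
Read '0': {k} → {k, l, n}.
Read '1': {k, l, n} → {k}.

{k}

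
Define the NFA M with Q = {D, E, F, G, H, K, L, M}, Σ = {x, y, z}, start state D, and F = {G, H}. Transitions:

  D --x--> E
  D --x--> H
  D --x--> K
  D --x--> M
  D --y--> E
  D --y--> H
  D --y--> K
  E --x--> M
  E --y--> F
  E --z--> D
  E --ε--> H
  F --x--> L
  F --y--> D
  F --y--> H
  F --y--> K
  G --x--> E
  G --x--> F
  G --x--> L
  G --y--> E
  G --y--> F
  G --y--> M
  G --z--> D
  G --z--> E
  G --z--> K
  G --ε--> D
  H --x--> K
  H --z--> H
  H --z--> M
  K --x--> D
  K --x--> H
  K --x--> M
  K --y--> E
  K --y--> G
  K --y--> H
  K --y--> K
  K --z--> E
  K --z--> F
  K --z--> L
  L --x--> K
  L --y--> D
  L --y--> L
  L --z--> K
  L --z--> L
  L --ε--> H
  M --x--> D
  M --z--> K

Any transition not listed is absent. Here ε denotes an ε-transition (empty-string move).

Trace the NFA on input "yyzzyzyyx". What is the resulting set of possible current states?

Start in {D}.
Read 'y': {D} → {E, H, K}.
Read 'y': {E, H, K} → {D, E, F, G, H, K}.
Read 'z': {D, E, F, G, H, K} → {D, E, F, H, K, L, M}.
Read 'z': {D, E, F, H, K, L, M} → {D, E, F, H, K, L, M}.
Read 'y': {D, E, F, H, K, L, M} → {D, E, F, G, H, K, L}.
Read 'z': {D, E, F, G, H, K, L} → {D, E, F, H, K, L, M}.
Read 'y': {D, E, F, H, K, L, M} → {D, E, F, G, H, K, L}.
Read 'y': {D, E, F, G, H, K, L} → {D, E, F, G, H, K, L, M}.
Read 'x': {D, E, F, G, H, K, L, M} → {D, E, F, H, K, L, M}.

{D, E, F, H, K, L, M}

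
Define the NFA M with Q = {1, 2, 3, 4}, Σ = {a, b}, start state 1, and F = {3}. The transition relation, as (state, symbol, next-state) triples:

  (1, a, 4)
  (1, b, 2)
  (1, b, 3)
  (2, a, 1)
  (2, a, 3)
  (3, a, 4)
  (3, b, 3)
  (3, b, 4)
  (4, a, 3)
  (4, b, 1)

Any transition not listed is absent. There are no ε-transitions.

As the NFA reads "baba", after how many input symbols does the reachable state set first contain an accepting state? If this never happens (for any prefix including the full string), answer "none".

1

Start in {1}.
Read 'b': 1→{2, 3}; now {2, 3}.
None of the earlier sets intersect F, but {2, 3} does.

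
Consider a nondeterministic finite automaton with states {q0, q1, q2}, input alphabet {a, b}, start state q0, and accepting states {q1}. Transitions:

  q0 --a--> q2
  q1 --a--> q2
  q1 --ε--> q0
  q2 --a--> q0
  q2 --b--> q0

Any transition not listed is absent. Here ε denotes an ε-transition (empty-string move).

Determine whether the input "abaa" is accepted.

Start in {q0}.
Read 'a': q0→{q2}; now {q2}.
Read 'b': q2→{q0}; now {q0}.
Read 'a': q0→{q2}; now {q2}.
Read 'a': q2→{q0}; now {q0}.
The final set {q0} contains no accepting state.

No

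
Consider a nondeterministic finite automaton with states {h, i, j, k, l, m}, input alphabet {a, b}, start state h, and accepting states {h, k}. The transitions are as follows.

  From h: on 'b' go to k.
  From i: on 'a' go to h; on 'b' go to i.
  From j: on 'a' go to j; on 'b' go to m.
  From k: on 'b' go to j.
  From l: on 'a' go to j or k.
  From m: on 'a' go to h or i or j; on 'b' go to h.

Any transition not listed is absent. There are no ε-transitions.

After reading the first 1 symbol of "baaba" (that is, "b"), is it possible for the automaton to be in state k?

Start in {h}.
Read 'b': h→{k}; now {k}.
State k is in {k}.

Yes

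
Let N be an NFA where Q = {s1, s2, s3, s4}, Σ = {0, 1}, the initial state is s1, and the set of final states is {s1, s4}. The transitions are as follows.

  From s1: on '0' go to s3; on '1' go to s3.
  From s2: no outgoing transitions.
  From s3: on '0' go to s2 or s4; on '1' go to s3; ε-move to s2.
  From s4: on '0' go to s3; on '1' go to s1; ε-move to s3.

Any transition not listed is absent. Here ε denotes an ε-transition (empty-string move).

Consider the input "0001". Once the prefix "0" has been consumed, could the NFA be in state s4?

No

Start in {s1}.
Read '0': s1→{s3}; union {s3}; ε-closure = {s2, s3}.
State s4 is not in {s2, s3}.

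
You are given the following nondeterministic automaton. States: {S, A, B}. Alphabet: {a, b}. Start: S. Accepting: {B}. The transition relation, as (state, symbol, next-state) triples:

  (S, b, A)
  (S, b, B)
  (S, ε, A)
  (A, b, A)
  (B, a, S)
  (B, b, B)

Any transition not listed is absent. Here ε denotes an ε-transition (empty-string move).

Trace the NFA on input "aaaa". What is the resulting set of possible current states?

∅

Start: ε-closure({S}) = {S, A}.
Read 'a': {S, A} → ∅.
The set is empty and remains empty for the remaining 3 symbols.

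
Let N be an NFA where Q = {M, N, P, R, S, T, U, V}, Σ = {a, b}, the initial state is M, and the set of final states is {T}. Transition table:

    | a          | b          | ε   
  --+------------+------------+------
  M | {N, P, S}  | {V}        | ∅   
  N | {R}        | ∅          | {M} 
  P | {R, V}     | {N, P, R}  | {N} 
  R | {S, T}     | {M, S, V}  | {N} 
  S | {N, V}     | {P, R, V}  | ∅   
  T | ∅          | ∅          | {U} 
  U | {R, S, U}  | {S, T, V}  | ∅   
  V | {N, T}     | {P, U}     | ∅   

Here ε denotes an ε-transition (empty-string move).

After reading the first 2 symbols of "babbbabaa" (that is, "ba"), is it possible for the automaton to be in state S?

No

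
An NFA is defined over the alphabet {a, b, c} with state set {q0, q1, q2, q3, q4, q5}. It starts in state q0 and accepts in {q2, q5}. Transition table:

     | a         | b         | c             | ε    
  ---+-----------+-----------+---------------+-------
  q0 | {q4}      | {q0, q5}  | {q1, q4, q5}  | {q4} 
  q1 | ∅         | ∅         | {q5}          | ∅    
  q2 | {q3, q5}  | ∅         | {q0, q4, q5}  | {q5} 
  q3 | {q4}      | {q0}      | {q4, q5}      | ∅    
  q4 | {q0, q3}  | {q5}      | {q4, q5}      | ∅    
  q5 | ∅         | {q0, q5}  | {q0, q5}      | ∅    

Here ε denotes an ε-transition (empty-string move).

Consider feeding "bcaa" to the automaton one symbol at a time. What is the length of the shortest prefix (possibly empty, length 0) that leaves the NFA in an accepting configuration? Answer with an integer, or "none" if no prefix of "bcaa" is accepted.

1

Start: ε-closure({q0}) = {q0, q4}.
Read 'b': {q0, q4} → {q0, q4, q5}.
None of the earlier sets intersect F, but {q0, q4, q5} does.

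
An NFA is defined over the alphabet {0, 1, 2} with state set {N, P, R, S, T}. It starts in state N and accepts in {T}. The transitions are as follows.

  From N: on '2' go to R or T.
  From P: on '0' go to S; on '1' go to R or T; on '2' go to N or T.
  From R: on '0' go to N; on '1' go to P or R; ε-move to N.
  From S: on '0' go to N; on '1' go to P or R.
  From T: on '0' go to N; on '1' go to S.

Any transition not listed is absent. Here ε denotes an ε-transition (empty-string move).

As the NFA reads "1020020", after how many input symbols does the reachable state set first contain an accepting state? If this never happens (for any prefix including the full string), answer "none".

Start in {N}.
Read '1': N→∅; now ∅.
The set is empty and remains empty for the remaining 6 symbols.
No reachable set along the way intersects F.

none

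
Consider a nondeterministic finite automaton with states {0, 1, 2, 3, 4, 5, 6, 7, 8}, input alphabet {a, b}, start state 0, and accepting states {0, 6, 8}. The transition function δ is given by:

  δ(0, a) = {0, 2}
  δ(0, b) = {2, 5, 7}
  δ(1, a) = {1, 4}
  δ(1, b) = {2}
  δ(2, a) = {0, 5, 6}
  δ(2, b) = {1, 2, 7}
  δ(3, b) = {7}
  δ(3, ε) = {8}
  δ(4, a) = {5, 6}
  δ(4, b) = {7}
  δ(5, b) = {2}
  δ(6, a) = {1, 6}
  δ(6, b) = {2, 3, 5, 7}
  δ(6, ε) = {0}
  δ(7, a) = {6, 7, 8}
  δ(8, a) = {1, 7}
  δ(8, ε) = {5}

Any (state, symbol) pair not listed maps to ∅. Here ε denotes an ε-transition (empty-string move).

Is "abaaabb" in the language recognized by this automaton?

No

Start in {0}.
Read 'a': {0} → {0, 2}.
Read 'b': {0, 2} → {1, 2, 5, 7}.
Read 'a': {1, 2, 5, 7} → {0, 1, 4, 5, 6, 7, 8}.
Read 'a': {0, 1, 4, 5, 6, 7, 8} → {0, 1, 2, 4, 5, 6, 7, 8}.
Read 'a': {0, 1, 2, 4, 5, 6, 7, 8} → {0, 1, 2, 4, 5, 6, 7, 8}.
Read 'b': {0, 1, 2, 4, 5, 6, 7, 8} → {1, 2, 3, 5, 7, 8}.
Read 'b': {1, 2, 3, 5, 7, 8} → {1, 2, 7}.
The final set {1, 2, 7} contains no accepting state.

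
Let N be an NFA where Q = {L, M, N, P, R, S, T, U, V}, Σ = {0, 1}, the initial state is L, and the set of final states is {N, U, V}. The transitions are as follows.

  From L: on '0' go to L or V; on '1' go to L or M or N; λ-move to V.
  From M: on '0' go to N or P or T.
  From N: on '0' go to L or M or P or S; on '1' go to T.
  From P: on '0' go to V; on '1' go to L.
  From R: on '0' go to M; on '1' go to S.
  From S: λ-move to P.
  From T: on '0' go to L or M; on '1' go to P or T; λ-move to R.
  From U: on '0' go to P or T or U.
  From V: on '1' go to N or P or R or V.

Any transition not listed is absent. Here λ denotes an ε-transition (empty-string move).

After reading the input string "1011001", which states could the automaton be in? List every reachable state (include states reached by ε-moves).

{L, M, N, P, R, S, T, V}

Start: ε-closure({L}) = {L, V}.
Read '1': {L, V} → {L, M, N, P, R, V}.
Read '0': {L, M, N, P, R, V} → {L, M, N, P, R, S, T, V}.
Read '1': {L, M, N, P, R, S, T, V} → {L, M, N, P, R, S, T, V}.
Read '1': {L, M, N, P, R, S, T, V} → {L, M, N, P, R, S, T, V}.
Read '0': {L, M, N, P, R, S, T, V} → {L, M, N, P, R, S, T, V}.
Read '0': {L, M, N, P, R, S, T, V} → {L, M, N, P, R, S, T, V}.
Read '1': {L, M, N, P, R, S, T, V} → {L, M, N, P, R, S, T, V}.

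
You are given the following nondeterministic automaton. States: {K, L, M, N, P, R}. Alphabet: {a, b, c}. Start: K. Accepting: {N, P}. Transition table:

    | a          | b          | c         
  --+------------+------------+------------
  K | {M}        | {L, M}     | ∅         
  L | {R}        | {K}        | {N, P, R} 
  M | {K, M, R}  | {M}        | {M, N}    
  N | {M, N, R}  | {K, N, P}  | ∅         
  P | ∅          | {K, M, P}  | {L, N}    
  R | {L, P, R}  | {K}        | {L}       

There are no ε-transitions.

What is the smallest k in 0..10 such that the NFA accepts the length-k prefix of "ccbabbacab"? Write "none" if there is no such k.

Start in {K}.
Read 'c': {K} → ∅.
The set is empty and remains empty for the remaining 9 symbols.
No reachable set along the way intersects F.

none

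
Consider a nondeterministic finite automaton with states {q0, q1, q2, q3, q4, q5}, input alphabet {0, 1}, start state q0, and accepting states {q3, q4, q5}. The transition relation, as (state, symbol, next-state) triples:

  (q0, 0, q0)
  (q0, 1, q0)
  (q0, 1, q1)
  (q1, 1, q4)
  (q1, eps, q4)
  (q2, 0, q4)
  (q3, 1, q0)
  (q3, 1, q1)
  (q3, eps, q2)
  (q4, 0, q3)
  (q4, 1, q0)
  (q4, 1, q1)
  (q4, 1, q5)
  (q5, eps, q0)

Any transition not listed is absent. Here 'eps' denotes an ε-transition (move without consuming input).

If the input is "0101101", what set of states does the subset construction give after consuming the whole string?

{q0, q1, q4}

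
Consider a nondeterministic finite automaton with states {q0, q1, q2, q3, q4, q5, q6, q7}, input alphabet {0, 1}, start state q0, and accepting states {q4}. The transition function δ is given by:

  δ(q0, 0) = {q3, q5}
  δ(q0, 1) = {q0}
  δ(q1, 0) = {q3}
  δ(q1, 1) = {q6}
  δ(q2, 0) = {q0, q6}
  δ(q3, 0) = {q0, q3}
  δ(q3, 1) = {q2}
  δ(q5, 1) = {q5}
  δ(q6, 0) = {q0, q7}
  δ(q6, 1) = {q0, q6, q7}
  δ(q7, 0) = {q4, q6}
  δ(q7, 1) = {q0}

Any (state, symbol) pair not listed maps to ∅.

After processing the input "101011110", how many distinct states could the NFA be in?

6

Start in {q0}.
Read '1': q0→{q0}; now {q0}.
Read '0': q0→{q3, q5}; now {q3, q5}.
Read '1': q3→{q2}, q5→{q5}; now {q2, q5}.
Read '0': q2→{q0, q6}, q5→∅; now {q0, q6}.
Read '1': q0→{q0}, q6→{q0, q6, q7}; now {q0, q6, q7}.
Read '1': q0→{q0}, q6→{q0, q6, q7}, q7→{q0}; now {q0, q6, q7}.
Read '1': q0→{q0}, q6→{q0, q6, q7}, q7→{q0}; now {q0, q6, q7}.
Read '1': q0→{q0}, q6→{q0, q6, q7}, q7→{q0}; now {q0, q6, q7}.
Read '0': q0→{q3, q5}, q6→{q0, q7}, q7→{q4, q6}; now {q0, q3, q4, q5, q6, q7}.
That set has 6 states.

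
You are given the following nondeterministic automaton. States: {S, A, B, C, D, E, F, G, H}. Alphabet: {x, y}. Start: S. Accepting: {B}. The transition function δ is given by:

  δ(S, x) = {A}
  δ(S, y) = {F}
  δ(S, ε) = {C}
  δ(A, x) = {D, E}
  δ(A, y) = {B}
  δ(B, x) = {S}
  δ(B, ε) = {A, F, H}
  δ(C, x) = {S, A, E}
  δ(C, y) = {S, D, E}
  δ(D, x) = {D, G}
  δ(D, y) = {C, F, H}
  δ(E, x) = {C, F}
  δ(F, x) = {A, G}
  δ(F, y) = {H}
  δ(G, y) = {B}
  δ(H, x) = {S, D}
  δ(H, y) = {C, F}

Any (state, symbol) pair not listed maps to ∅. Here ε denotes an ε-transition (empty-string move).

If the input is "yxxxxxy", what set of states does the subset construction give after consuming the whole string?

{S, A, B, C, D, E, F, H}

Start: ε-closure({S}) = {S, C}.
Read 'y': S→{F}, C→{S, D, E}; union {S, D, E, F}; ε-closure = {S, C, D, E, F}.
Read 'x': S→{A}, C→{S, A, E}, D→{D, G}, E→{C, F}, F→{A, G}; now {S, A, C, D, E, F, G}.
Read 'x': S→{A}, A→{D, E}, C→{S, A, E}, D→{D, G}, E→{C, F}, F→{A, G}, G→∅; now {S, A, C, D, E, F, G}.
Read 'x': S→{A}, A→{D, E}, C→{S, A, E}, D→{D, G}, E→{C, F}, F→{A, G}, G→∅; now {S, A, C, D, E, F, G}.
Read 'x': S→{A}, A→{D, E}, C→{S, A, E}, D→{D, G}, E→{C, F}, F→{A, G}, G→∅; now {S, A, C, D, E, F, G}.
Read 'x': S→{A}, A→{D, E}, C→{S, A, E}, D→{D, G}, E→{C, F}, F→{A, G}, G→∅; now {S, A, C, D, E, F, G}.
Read 'y': S→{F}, A→{B}, C→{S, D, E}, D→{C, F, H}, E→∅, F→{H}, G→{B}; union {S, B, C, D, E, F, H}; ε-closure = {S, A, B, C, D, E, F, H}.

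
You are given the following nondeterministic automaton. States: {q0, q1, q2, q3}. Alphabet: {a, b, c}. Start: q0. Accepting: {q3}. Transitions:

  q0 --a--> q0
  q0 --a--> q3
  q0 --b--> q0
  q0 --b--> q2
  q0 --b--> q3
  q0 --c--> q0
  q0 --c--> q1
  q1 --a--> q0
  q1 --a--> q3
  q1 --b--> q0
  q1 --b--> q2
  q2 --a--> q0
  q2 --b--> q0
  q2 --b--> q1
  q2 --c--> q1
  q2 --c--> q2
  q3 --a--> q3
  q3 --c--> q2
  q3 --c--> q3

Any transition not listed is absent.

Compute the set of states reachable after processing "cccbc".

{q0, q1, q2, q3}

Start in {q0}.
Read 'c': {q0} → {q0, q1}.
Read 'c': {q0, q1} → {q0, q1}.
Read 'c': {q0, q1} → {q0, q1}.
Read 'b': {q0, q1} → {q0, q2, q3}.
Read 'c': {q0, q2, q3} → {q0, q1, q2, q3}.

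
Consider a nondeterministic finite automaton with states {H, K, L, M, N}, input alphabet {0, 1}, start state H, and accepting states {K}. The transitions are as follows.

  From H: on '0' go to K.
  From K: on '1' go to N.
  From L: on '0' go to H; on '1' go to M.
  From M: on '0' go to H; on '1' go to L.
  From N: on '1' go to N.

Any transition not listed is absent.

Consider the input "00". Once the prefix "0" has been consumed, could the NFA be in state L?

No

Start in {H}.
Read '0': H→{K}; now {K}.
State L is not in {K}.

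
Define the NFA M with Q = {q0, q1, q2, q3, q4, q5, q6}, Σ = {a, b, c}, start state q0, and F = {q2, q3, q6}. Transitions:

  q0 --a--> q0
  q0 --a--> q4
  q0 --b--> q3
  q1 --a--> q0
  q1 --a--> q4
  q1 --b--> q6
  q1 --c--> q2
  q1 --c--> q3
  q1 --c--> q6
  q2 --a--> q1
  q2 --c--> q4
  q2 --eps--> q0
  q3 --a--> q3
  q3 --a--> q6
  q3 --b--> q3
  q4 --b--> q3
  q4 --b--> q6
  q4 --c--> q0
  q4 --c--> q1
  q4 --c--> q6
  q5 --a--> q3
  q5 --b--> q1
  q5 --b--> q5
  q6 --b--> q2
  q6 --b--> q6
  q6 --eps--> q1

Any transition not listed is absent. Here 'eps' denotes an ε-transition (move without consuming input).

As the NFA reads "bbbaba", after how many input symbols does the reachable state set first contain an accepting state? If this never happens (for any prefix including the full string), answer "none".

1

Start in {q0}.
Read 'b': q0→{q3}; now {q3}.
None of the earlier sets intersect F, but {q3} does.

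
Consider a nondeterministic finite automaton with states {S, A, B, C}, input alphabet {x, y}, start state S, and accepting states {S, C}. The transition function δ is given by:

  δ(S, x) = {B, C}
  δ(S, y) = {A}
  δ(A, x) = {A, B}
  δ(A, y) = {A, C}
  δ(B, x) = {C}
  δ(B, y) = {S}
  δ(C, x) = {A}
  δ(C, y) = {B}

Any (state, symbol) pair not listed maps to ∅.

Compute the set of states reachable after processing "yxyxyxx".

{A, B, C}

Start in {S}.
Read 'y': {S} → {A}.
Read 'x': {A} → {A, B}.
Read 'y': {A, B} → {S, A, C}.
Read 'x': {S, A, C} → {A, B, C}.
Read 'y': {A, B, C} → {S, A, B, C}.
Read 'x': {S, A, B, C} → {A, B, C}.
Read 'x': {A, B, C} → {A, B, C}.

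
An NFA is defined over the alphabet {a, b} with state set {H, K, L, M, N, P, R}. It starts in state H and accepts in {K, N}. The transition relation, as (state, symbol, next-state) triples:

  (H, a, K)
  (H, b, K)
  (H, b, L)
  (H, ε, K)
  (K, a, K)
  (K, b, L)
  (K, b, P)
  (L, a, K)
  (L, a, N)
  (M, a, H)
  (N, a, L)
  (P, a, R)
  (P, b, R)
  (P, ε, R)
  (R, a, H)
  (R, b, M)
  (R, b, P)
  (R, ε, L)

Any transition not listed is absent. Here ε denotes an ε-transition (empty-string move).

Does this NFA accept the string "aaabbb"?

Start: ε-closure({H}) = {H, K}.
Read 'a': H→{K}, K→{K}; now {K}.
Read 'a': K→{K}; now {K}.
Read 'a': K→{K}; now {K}.
Read 'b': K→{L, P}; union {L, P}; ε-closure = {L, P, R}.
Read 'b': L→∅, P→{R}, R→{M, P}; union {M, P, R}; ε-closure = {L, M, P, R}.
Read 'b': L→∅, M→∅, P→{R}, R→{M, P}; union {M, P, R}; ε-closure = {L, M, P, R}.
The final set {L, M, P, R} contains no accepting state.

No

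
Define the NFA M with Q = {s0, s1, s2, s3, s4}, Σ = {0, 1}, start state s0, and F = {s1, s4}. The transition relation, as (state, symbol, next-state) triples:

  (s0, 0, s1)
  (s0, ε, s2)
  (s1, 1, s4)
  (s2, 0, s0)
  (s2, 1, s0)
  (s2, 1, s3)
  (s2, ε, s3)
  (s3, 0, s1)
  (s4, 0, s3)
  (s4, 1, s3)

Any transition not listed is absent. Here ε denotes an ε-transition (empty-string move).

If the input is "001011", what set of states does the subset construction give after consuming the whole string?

{s0, s2, s3}

Start: ε-closure({s0}) = {s0, s2, s3}.
Read '0': {s0, s2, s3} → {s0, s1, s2, s3}.
Read '0': {s0, s1, s2, s3} → {s0, s1, s2, s3}.
Read '1': {s0, s1, s2, s3} → {s0, s2, s3, s4}.
Read '0': {s0, s2, s3, s4} → {s0, s1, s2, s3}.
Read '1': {s0, s1, s2, s3} → {s0, s2, s3, s4}.
Read '1': {s0, s2, s3, s4} → {s0, s2, s3}.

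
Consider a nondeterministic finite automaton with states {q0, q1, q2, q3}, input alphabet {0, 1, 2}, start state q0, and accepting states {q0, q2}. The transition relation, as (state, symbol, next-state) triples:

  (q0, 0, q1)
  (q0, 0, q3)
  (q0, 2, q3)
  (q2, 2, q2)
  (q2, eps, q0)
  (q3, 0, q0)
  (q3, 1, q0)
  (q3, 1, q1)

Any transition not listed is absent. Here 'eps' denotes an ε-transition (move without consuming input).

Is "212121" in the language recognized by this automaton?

Yes

Start in {q0}.
Read '2': q0→{q3}; now {q3}.
Read '1': q3→{q0, q1}; now {q0, q1}.
Read '2': q0→{q3}, q1→∅; now {q3}.
Read '1': q3→{q0, q1}; now {q0, q1}.
Read '2': q0→{q3}, q1→∅; now {q3}.
Read '1': q3→{q0, q1}; now {q0, q1}.
The final set {q0, q1} contains the accepting state q0.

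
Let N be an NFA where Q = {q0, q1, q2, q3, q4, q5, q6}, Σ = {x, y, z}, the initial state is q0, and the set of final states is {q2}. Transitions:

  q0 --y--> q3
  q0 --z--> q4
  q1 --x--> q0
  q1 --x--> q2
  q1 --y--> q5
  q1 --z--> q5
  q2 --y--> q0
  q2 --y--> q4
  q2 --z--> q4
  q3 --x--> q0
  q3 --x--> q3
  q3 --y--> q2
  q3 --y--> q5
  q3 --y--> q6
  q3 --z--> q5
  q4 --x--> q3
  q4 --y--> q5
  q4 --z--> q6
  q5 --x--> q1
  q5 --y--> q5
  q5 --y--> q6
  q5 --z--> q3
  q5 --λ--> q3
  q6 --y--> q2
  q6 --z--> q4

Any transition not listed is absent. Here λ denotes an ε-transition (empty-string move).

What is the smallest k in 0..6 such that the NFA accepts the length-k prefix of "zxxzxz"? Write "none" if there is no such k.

none

Start in {q0}.
Read 'z': q0→{q4}; now {q4}.
Read 'x': q4→{q3}; now {q3}.
Read 'x': q3→{q0, q3}; now {q0, q3}.
Read 'z': q0→{q4}, q3→{q5}; union {q4, q5}; ε-closure = {q3, q4, q5}.
Read 'x': q3→{q0, q3}, q4→{q3}, q5→{q1}; now {q0, q1, q3}.
Read 'z': q0→{q4}, q1→{q5}, q3→{q5}; union {q4, q5}; ε-closure = {q3, q4, q5}.
No reachable set along the way intersects F.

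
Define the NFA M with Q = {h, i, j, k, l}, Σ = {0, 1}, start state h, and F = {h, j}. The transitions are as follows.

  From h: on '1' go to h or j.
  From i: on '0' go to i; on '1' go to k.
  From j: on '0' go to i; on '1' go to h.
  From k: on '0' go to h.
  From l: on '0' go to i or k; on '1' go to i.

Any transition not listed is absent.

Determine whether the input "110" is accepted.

Start in {h}.
Read '1': h→{h, j}; now {h, j}.
Read '1': h→{h, j}, j→{h}; now {h, j}.
Read '0': h→∅, j→{i}; now {i}.
The final set {i} contains no accepting state.

No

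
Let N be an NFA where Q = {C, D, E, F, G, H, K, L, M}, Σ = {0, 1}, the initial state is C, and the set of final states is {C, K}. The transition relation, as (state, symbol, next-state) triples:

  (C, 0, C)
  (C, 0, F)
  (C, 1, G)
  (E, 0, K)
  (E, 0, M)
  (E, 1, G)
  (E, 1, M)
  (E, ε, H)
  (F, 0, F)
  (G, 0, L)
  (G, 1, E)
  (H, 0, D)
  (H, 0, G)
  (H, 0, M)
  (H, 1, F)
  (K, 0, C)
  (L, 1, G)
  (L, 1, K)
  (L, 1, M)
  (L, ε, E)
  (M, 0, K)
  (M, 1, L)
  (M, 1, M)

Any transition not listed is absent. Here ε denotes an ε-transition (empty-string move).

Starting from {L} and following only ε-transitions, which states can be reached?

{E, H, L}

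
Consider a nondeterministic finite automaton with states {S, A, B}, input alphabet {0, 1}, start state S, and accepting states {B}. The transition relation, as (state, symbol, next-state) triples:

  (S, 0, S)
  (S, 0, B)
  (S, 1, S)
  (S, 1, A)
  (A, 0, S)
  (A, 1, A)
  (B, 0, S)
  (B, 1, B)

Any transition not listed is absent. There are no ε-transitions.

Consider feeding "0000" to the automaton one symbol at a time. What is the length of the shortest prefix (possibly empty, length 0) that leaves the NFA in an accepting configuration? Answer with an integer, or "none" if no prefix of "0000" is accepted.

1

Start in {S}.
Read '0': S→{S, B}; now {S, B}.
None of the earlier sets intersect F, but {S, B} does.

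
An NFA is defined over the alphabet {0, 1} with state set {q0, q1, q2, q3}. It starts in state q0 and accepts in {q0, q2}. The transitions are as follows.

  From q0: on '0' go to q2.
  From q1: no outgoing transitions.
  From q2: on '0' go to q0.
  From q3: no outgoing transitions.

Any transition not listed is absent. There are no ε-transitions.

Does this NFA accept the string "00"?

Start in {q0}.
Read '0': {q0} → {q2}.
Read '0': {q2} → {q0}.
The final set {q0} contains the accepting state q0.

Yes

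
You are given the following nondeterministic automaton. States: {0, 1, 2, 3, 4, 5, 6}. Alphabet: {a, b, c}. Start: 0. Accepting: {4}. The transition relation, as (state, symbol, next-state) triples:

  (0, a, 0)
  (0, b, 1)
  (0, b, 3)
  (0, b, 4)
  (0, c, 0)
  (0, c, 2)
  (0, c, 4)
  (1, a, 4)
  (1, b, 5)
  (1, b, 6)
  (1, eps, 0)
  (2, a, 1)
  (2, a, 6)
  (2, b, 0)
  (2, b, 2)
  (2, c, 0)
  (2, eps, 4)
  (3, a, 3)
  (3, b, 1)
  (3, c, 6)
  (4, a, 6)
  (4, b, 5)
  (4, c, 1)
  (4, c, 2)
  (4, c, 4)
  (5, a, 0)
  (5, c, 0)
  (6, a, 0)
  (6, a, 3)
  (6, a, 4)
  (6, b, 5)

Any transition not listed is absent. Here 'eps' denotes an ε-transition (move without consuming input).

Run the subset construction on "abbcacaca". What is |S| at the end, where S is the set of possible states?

Start in {0}.
Read 'a': 0→{0}; now {0}.
Read 'b': 0→{1, 3, 4}; union {1, 3, 4}; ε-closure = {0, 1, 3, 4}.
Read 'b': 0→{1, 3, 4}, 1→{5, 6}, 3→{1}, 4→{5}; union {1, 3, 4, 5, 6}; ε-closure = {0, 1, 3, 4, 5, 6}.
Read 'c': 0→{0, 2, 4}, 1→∅, 3→{6}, 4→{1, 2, 4}, 5→{0}, 6→∅; now {0, 1, 2, 4, 6}.
Read 'a': 0→{0}, 1→{4}, 2→{1, 6}, 4→{6}, 6→{0, 3, 4}; now {0, 1, 3, 4, 6}.
Read 'c': 0→{0, 2, 4}, 1→∅, 3→{6}, 4→{1, 2, 4}, 6→∅; now {0, 1, 2, 4, 6}.
Read 'a': 0→{0}, 1→{4}, 2→{1, 6}, 4→{6}, 6→{0, 3, 4}; now {0, 1, 3, 4, 6}.
Read 'c': 0→{0, 2, 4}, 1→∅, 3→{6}, 4→{1, 2, 4}, 6→∅; now {0, 1, 2, 4, 6}.
Read 'a': 0→{0}, 1→{4}, 2→{1, 6}, 4→{6}, 6→{0, 3, 4}; now {0, 1, 3, 4, 6}.
That set has 5 states.

5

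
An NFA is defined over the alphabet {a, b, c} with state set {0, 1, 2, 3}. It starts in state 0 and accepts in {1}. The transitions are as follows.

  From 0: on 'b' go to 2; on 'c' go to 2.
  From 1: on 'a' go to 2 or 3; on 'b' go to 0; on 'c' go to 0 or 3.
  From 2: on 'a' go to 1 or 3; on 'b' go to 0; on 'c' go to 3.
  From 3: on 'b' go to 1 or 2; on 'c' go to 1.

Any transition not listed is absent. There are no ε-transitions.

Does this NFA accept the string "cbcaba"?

Yes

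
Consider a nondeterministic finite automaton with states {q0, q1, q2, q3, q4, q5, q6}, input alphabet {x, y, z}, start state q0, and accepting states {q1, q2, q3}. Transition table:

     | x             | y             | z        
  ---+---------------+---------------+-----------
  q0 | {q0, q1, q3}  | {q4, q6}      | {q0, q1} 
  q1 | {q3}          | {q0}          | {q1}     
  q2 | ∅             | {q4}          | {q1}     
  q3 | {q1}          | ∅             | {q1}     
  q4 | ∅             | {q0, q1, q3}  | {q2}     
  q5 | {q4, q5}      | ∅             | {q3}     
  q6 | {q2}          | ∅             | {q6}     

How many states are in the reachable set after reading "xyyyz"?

4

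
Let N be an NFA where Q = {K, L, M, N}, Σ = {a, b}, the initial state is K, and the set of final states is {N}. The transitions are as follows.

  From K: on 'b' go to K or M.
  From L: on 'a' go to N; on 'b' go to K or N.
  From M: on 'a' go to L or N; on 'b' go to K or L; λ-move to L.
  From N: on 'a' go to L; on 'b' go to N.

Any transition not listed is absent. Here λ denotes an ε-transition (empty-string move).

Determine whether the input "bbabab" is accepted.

Yes

Start in {K}.
Read 'b': {K} → {K, L, M}.
Read 'b': {K, L, M} → {K, L, M, N}.
Read 'a': {K, L, M, N} → {L, N}.
Read 'b': {L, N} → {K, N}.
Read 'a': {K, N} → {L}.
Read 'b': {L} → {K, N}.
The final set {K, N} contains the accepting state N.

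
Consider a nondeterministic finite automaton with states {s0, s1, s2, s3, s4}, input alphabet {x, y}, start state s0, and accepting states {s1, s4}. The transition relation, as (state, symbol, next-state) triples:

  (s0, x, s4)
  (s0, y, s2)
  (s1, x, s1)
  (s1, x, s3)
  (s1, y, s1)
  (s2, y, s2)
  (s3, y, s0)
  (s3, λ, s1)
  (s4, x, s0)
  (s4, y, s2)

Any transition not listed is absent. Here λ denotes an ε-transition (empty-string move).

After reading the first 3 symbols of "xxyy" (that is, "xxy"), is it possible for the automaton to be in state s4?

Start in {s0}.
Read 'x': s0→{s4}; now {s4}.
Read 'x': s4→{s0}; now {s0}.
Read 'y': s0→{s2}; now {s2}.
State s4 is not in {s2}.

No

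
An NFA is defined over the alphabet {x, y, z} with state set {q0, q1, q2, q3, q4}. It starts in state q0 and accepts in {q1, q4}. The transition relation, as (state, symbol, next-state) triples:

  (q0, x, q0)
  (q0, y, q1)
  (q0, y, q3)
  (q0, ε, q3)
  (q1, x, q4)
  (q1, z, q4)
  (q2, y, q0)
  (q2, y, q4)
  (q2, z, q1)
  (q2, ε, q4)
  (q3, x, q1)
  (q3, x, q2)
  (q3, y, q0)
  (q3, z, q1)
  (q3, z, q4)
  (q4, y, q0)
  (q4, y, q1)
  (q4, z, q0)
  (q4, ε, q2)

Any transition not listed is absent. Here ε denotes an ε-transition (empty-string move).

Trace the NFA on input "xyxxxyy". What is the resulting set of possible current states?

Start: ε-closure({q0}) = {q0, q3}.
Read 'x': q0→{q0}, q3→{q1, q2}; union {q0, q1, q2}; ε-closure = {q0, q1, q2, q3, q4}.
Read 'y': q0→{q1, q3}, q1→∅, q2→{q0, q4}, q3→{q0}, q4→{q0, q1}; union {q0, q1, q3, q4}; ε-closure = {q0, q1, q2, q3, q4}.
Read 'x': q0→{q0}, q1→{q4}, q2→∅, q3→{q1, q2}, q4→∅; union {q0, q1, q2, q4}; ε-closure = {q0, q1, q2, q3, q4}.
Read 'x': q0→{q0}, q1→{q4}, q2→∅, q3→{q1, q2}, q4→∅; union {q0, q1, q2, q4}; ε-closure = {q0, q1, q2, q3, q4}.
Read 'x': q0→{q0}, q1→{q4}, q2→∅, q3→{q1, q2}, q4→∅; union {q0, q1, q2, q4}; ε-closure = {q0, q1, q2, q3, q4}.
Read 'y': q0→{q1, q3}, q1→∅, q2→{q0, q4}, q3→{q0}, q4→{q0, q1}; union {q0, q1, q3, q4}; ε-closure = {q0, q1, q2, q3, q4}.
Read 'y': q0→{q1, q3}, q1→∅, q2→{q0, q4}, q3→{q0}, q4→{q0, q1}; union {q0, q1, q3, q4}; ε-closure = {q0, q1, q2, q3, q4}.

{q0, q1, q2, q3, q4}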